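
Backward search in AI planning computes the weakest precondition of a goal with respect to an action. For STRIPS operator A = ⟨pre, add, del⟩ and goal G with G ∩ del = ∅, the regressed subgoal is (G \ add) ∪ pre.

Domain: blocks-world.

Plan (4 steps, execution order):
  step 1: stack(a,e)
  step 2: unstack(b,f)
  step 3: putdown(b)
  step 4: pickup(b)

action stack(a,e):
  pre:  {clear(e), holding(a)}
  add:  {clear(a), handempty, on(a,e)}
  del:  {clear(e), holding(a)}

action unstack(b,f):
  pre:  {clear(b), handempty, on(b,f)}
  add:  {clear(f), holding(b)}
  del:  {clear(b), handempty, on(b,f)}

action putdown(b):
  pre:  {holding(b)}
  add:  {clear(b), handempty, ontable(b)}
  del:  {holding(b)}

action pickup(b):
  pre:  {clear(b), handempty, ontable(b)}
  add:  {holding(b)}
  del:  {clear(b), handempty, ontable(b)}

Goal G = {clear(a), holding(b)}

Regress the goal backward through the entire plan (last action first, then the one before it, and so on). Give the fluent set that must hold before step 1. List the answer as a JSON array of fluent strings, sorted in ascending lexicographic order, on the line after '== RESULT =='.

Work backward from the goal:
  through step 4 (pickup(b)): drop {holding(b)}, keep {clear(a)}, require {clear(b), handempty, ontable(b)}
    → {clear(a), clear(b), handempty, ontable(b)}
  through step 3 (putdown(b)): drop {clear(b), handempty, ontable(b)}, keep {clear(a)}, require {holding(b)}
    → {clear(a), holding(b)}
  through step 2 (unstack(b,f)): drop {holding(b)}, keep {clear(a)}, require {clear(b), handempty, on(b,f)}
    → {clear(a), clear(b), handempty, on(b,f)}
  through step 1 (stack(a,e)): drop {clear(a), handempty}, keep {clear(b), on(b,f)}, require {clear(e), holding(a)}
    → {clear(b), clear(e), holding(a), on(b,f)}

== RESULT ==
["clear(b)", "clear(e)", "holding(a)", "on(b,f)"]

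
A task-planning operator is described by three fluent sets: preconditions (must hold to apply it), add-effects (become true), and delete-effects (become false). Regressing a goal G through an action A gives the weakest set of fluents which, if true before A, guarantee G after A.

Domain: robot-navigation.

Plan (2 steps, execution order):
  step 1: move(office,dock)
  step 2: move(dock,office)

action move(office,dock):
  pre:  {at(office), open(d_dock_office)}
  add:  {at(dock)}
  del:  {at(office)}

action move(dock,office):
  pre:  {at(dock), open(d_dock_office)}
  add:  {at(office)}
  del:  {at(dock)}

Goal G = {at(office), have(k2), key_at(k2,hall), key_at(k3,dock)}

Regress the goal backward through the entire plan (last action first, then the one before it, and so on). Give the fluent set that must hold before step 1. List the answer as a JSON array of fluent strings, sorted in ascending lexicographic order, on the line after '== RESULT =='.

Regress step by step:
  through step 2 (move(dock,office)): drop {at(office)}, keep {have(k2), key_at(k2,hall), key_at(k3,dock)}, require {at(dock), open(d_dock_office)}
    → {at(dock), have(k2), key_at(k2,hall), key_at(k3,dock), open(d_dock_office)}
  through step 1 (move(office,dock)): drop {at(dock)}, keep {have(k2), key_at(k2,hall), key_at(k3,dock), open(d_dock_office)}, require {at(office), open(d_dock_office)}
    → {at(office), have(k2), key_at(k2,hall), key_at(k3,dock), open(d_dock_office)}

== RESULT ==
["at(office)", "have(k2)", "key_at(k2,hall)", "key_at(k3,dock)", "open(d_dock_office)"]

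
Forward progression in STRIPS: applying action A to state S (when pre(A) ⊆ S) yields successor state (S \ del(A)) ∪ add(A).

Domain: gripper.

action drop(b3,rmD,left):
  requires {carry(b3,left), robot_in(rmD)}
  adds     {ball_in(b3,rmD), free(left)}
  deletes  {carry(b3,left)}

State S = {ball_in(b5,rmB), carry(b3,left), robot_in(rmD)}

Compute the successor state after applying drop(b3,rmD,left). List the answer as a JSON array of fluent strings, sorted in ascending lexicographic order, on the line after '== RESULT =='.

Progress:
  pre ⊆ S: {carry(b3,left), robot_in(rmD)} ⊆ S  — applicable
  S \ del = {ball_in(b5,rmB), robot_in(rmD)}
  ∪ add   = {ball_in(b3,rmD), ball_in(b5,rmB), free(left), robot_in(rmD)}

== RESULT ==
["ball_in(b3,rmD)", "ball_in(b5,rmB)", "free(left)", "robot_in(rmD)"]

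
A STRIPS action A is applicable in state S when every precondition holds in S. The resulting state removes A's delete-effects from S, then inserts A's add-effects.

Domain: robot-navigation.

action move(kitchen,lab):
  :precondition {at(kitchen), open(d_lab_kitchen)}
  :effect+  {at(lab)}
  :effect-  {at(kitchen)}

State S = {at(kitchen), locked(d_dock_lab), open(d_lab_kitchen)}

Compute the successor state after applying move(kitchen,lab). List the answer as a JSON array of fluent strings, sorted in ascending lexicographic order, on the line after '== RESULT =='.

Progress:
  pre ⊆ S: {at(kitchen), open(d_lab_kitchen)} ⊆ S  — applicable
  S \ del = {locked(d_dock_lab), open(d_lab_kitchen)}
  ∪ add   = {at(lab), locked(d_dock_lab), open(d_lab_kitchen)}

== RESULT ==
["at(lab)", "locked(d_dock_lab)", "open(d_lab_kitchen)"]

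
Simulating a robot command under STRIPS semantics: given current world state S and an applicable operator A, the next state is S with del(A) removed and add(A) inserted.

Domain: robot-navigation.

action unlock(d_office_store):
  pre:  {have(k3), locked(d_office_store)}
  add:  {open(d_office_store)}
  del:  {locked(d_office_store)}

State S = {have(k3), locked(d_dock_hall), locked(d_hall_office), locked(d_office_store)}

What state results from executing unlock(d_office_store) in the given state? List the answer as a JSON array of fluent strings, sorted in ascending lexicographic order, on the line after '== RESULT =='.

Compute (S \ del) ∪ add:
  pre ⊆ S: {have(k3), locked(d_office_store)} ⊆ S  — applicable
  S \ del = {have(k3), locked(d_dock_hall), locked(d_hall_office)}
  ∪ add   = {have(k3), locked(d_dock_hall), locked(d_hall_office), open(d_office_store)}

== RESULT ==
["have(k3)", "locked(d_dock_hall)", "locked(d_hall_office)", "open(d_office_store)"]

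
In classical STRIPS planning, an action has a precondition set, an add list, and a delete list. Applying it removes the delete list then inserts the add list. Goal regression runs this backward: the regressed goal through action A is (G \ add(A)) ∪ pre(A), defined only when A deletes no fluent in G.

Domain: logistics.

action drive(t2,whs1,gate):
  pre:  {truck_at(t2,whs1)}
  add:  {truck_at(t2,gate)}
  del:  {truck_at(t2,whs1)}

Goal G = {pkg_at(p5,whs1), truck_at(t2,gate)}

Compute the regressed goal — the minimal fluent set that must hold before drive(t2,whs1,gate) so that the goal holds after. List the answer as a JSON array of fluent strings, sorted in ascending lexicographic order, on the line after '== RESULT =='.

Compute (G \ add) ∪ pre:
  G ∩ del = {}  (empty — regression defined)
  G \ add = {pkg_at(p5,whs1), truck_at(t2,gate)} \ {truck_at(t2,gate)} = {pkg_at(p5,whs1)}
  ∪ pre   = {pkg_at(p5,whs1)} ∪ {truck_at(t2,whs1)}
          = {pkg_at(p5,whs1), truck_at(t2,whs1)}

== RESULT ==
["pkg_at(p5,whs1)", "truck_at(t2,whs1)"]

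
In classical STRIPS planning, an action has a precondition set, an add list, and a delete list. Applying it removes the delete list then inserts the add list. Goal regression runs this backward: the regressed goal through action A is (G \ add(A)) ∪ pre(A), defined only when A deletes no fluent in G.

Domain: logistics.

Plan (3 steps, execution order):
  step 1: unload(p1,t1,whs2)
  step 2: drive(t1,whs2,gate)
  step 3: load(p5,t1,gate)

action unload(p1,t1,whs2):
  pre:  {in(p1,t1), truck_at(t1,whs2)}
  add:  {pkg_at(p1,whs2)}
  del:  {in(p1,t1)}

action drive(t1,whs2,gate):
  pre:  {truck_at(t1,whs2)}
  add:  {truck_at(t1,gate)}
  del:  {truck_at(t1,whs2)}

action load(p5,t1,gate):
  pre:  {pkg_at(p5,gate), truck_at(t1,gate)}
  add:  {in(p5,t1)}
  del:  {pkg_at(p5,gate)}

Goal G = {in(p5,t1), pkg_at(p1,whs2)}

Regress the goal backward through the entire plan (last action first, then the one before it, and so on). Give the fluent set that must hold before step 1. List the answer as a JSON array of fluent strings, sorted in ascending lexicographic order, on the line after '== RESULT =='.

Regress step by step:
  through step 3 (load(p5,t1,gate)): drop {in(p5,t1)}, keep {pkg_at(p1,whs2)}, require {pkg_at(p5,gate), truck_at(t1,gate)}
    → {pkg_at(p1,whs2), pkg_at(p5,gate), truck_at(t1,gate)}
  through step 2 (drive(t1,whs2,gate)): drop {truck_at(t1,gate)}, keep {pkg_at(p1,whs2), pkg_at(p5,gate)}, require {truck_at(t1,whs2)}
    → {pkg_at(p1,whs2), pkg_at(p5,gate), truck_at(t1,whs2)}
  through step 1 (unload(p1,t1,whs2)): drop {pkg_at(p1,whs2)}, keep {pkg_at(p5,gate), truck_at(t1,whs2)}, require {in(p1,t1), truck_at(t1,whs2)}
    → {in(p1,t1), pkg_at(p5,gate), truck_at(t1,whs2)}

== RESULT ==
["in(p1,t1)", "pkg_at(p5,gate)", "truck_at(t1,whs2)"]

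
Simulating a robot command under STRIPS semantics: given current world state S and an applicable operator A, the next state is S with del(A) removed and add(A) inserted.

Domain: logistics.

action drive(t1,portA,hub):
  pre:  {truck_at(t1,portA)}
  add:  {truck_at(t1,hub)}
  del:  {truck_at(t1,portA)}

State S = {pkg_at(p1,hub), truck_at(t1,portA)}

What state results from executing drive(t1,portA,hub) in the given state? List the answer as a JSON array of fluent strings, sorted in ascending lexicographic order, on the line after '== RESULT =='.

Compute (S \ del) ∪ add:
  pre ⊆ S: {truck_at(t1,portA)} ⊆ S  — applicable
  S \ del = {pkg_at(p1,hub)}
  ∪ add   = {pkg_at(p1,hub), truck_at(t1,hub)}

== RESULT ==
["pkg_at(p1,hub)", "truck_at(t1,hub)"]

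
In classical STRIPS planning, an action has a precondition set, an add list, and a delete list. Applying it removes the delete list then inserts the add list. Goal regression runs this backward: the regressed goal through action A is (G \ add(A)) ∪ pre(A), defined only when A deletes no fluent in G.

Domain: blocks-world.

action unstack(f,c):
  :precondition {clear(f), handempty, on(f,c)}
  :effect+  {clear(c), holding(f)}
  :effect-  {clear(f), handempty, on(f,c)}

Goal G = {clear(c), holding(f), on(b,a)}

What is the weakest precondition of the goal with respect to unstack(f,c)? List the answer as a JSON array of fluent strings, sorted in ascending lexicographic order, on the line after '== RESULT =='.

Regress:
  G ∩ del = {}  (empty — regression defined)
  G \ add = {clear(c), holding(f), on(b,a)} \ {clear(c), holding(f)} = {on(b,a)}
  ∪ pre   = {on(b,a)} ∪ {clear(f), handempty, on(f,c)}
          = {clear(f), handempty, on(b,a), on(f,c)}

== RESULT ==
["clear(f)", "handempty", "on(b,a)", "on(f,c)"]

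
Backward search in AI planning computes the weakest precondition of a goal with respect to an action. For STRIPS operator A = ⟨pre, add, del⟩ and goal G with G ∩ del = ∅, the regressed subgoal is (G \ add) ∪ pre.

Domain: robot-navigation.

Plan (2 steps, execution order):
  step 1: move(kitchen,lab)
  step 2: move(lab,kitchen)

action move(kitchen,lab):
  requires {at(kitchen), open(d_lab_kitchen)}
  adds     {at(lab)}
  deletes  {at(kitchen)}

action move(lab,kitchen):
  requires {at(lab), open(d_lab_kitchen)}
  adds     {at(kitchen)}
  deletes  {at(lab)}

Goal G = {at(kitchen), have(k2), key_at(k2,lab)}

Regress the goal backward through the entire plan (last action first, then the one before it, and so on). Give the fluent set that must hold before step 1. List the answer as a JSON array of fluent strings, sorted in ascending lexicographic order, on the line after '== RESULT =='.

Regress step by step:
  through step 2 (move(lab,kitchen)): drop {at(kitchen)}, keep {have(k2), key_at(k2,lab)}, require {at(lab), open(d_lab_kitchen)}
    → {at(lab), have(k2), key_at(k2,lab), open(d_lab_kitchen)}
  through step 1 (move(kitchen,lab)): drop {at(lab)}, keep {have(k2), key_at(k2,lab), open(d_lab_kitchen)}, require {at(kitchen), open(d_lab_kitchen)}
    → {at(kitchen), have(k2), key_at(k2,lab), open(d_lab_kitchen)}

== RESULT ==
["at(kitchen)", "have(k2)", "key_at(k2,lab)", "open(d_lab_kitchen)"]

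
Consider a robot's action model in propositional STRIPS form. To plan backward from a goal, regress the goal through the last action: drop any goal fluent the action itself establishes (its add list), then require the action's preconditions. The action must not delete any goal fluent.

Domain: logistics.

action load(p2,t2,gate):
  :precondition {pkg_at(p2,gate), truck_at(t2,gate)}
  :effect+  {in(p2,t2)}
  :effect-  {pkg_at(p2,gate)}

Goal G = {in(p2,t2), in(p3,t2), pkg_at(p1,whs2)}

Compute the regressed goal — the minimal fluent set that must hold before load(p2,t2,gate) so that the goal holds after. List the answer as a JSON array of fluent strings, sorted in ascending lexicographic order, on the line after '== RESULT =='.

Compute (G \ add) ∪ pre:
  G ∩ del = {}  (empty — regression defined)
  G \ add = {in(p2,t2), in(p3,t2), pkg_at(p1,whs2)} \ {in(p2,t2)} = {in(p3,t2), pkg_at(p1,whs2)}
  ∪ pre   = {in(p3,t2), pkg_at(p1,whs2)} ∪ {pkg_at(p2,gate), truck_at(t2,gate)}
          = {in(p3,t2), pkg_at(p1,whs2), pkg_at(p2,gate), truck_at(t2,gate)}

== RESULT ==
["in(p3,t2)", "pkg_at(p1,whs2)", "pkg_at(p2,gate)", "truck_at(t2,gate)"]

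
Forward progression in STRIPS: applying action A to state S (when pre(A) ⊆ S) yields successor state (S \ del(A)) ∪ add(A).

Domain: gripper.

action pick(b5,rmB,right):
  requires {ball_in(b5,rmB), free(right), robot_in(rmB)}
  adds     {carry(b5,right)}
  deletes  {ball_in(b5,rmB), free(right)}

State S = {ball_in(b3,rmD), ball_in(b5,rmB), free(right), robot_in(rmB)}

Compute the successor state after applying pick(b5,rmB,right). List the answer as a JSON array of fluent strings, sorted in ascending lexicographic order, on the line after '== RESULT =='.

Progress:
  pre ⊆ S: {ball_in(b5,rmB), free(right), robot_in(rmB)} ⊆ S  — applicable
  S \ del = {ball_in(b3,rmD), robot_in(rmB)}
  ∪ add   = {ball_in(b3,rmD), carry(b5,right), robot_in(rmB)}

== RESULT ==
["ball_in(b3,rmD)", "carry(b5,right)", "robot_in(rmB)"]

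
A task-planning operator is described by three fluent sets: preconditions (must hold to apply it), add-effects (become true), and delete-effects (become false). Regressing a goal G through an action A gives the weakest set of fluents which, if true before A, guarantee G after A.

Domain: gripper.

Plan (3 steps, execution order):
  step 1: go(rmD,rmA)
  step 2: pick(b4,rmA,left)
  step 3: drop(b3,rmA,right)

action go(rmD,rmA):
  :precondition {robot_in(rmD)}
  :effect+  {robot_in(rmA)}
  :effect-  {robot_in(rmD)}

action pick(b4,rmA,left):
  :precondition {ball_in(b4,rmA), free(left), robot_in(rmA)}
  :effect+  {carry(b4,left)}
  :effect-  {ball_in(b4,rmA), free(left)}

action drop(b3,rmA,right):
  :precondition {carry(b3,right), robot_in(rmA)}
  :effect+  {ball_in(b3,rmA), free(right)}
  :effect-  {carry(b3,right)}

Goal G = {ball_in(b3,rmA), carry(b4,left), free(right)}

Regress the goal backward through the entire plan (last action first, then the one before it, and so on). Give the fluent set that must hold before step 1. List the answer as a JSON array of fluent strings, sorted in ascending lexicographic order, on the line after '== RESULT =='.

Work backward from the goal:
  through step 3 (drop(b3,rmA,right)): drop {ball_in(b3,rmA), free(right)}, keep {carry(b4,left)}, require {carry(b3,right), robot_in(rmA)}
    → {carry(b3,right), carry(b4,left), robot_in(rmA)}
  through step 2 (pick(b4,rmA,left)): drop {carry(b4,left)}, keep {carry(b3,right), robot_in(rmA)}, require {ball_in(b4,rmA), free(left), robot_in(rmA)}
    → {ball_in(b4,rmA), carry(b3,right), free(left), robot_in(rmA)}
  through step 1 (go(rmD,rmA)): drop {robot_in(rmA)}, keep {ball_in(b4,rmA), carry(b3,right), free(left)}, require {robot_in(rmD)}
    → {ball_in(b4,rmA), carry(b3,right), free(left), robot_in(rmD)}

== RESULT ==
["ball_in(b4,rmA)", "carry(b3,right)", "free(left)", "robot_in(rmD)"]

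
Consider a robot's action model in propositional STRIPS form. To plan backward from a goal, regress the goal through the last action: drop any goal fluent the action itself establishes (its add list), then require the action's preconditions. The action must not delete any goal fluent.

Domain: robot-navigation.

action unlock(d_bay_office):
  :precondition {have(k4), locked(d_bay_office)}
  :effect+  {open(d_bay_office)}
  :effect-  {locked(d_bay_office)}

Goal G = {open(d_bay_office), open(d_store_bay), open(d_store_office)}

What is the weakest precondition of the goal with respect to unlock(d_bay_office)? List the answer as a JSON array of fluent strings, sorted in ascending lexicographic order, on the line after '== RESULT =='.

Compute (G \ add) ∪ pre:
  G ∩ del = {}  (empty — regression defined)
  G \ add = {open(d_bay_office), open(d_store_bay), open(d_store_office)} \ {open(d_bay_office)} = {open(d_store_bay), open(d_store_office)}
  ∪ pre   = {open(d_store_bay), open(d_store_office)} ∪ {have(k4), locked(d_bay_office)}
          = {have(k4), locked(d_bay_office), open(d_store_bay), open(d_store_office)}

== RESULT ==
["have(k4)", "locked(d_bay_office)", "open(d_store_bay)", "open(d_store_office)"]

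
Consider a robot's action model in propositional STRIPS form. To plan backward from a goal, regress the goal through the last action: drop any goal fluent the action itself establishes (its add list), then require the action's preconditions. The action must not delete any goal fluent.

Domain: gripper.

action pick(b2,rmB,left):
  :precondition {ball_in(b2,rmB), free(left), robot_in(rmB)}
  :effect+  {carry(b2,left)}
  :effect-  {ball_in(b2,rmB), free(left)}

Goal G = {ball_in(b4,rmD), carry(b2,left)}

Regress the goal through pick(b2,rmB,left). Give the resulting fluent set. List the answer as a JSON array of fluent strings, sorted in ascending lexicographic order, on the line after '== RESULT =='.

Compute (G \ add) ∪ pre:
  G ∩ del = {}  (empty — regression defined)
  G \ add = {ball_in(b4,rmD), carry(b2,left)} \ {carry(b2,left)} = {ball_in(b4,rmD)}
  ∪ pre   = {ball_in(b4,rmD)} ∪ {ball_in(b2,rmB), free(left), robot_in(rmB)}
          = {ball_in(b2,rmB), ball_in(b4,rmD), free(left), robot_in(rmB)}

== RESULT ==
["ball_in(b2,rmB)", "ball_in(b4,rmD)", "free(left)", "robot_in(rmB)"]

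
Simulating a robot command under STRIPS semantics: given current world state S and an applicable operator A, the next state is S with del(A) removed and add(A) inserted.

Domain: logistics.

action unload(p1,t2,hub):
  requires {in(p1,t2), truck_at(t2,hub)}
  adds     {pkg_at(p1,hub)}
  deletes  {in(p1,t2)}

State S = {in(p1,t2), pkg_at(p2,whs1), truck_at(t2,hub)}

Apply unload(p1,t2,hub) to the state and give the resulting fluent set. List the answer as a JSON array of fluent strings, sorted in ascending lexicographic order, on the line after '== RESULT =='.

Progress:
  pre ⊆ S: {in(p1,t2), truck_at(t2,hub)} ⊆ S  — applicable
  S \ del = {pkg_at(p2,whs1), truck_at(t2,hub)}
  ∪ add   = {pkg_at(p1,hub), pkg_at(p2,whs1), truck_at(t2,hub)}

== RESULT ==
["pkg_at(p1,hub)", "pkg_at(p2,whs1)", "truck_at(t2,hub)"]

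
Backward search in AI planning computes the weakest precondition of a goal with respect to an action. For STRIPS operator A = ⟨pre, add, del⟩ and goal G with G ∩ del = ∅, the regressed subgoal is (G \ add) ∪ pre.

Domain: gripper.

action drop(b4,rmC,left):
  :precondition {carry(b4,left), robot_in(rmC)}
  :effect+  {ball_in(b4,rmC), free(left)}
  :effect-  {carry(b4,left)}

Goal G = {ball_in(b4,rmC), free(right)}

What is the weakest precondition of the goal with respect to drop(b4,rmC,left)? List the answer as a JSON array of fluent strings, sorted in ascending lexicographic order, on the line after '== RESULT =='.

Compute (G \ add) ∪ pre:
  G ∩ del = {}  (empty — regression defined)
  G \ add = {ball_in(b4,rmC), free(right)} \ {ball_in(b4,rmC), free(left)} = {free(right)}
  ∪ pre   = {free(right)} ∪ {carry(b4,left), robot_in(rmC)}
          = {carry(b4,left), free(right), robot_in(rmC)}

== RESULT ==
["carry(b4,left)", "free(right)", "robot_in(rmC)"]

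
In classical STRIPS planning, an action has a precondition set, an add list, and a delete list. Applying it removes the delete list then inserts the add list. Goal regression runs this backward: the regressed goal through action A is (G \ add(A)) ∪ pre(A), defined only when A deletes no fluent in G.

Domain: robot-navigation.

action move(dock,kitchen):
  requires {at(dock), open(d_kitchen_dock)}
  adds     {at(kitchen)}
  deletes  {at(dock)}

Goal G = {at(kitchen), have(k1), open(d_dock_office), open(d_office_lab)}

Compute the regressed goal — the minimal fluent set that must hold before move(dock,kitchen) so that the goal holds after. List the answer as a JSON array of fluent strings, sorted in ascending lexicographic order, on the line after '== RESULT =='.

Regress:
  G ∩ del = {}  (empty — regression defined)
  G \ add = {at(kitchen), have(k1), open(d_dock_office), open(d_office_lab)} \ {at(kitchen)} = {have(k1), open(d_dock_office), open(d_office_lab)}
  ∪ pre   = {have(k1), open(d_dock_office), open(d_office_lab)} ∪ {at(dock), open(d_kitchen_dock)}
          = {at(dock), have(k1), open(d_dock_office), open(d_kitchen_dock), open(d_office_lab)}

== RESULT ==
["at(dock)", "have(k1)", "open(d_dock_office)", "open(d_kitchen_dock)", "open(d_office_lab)"]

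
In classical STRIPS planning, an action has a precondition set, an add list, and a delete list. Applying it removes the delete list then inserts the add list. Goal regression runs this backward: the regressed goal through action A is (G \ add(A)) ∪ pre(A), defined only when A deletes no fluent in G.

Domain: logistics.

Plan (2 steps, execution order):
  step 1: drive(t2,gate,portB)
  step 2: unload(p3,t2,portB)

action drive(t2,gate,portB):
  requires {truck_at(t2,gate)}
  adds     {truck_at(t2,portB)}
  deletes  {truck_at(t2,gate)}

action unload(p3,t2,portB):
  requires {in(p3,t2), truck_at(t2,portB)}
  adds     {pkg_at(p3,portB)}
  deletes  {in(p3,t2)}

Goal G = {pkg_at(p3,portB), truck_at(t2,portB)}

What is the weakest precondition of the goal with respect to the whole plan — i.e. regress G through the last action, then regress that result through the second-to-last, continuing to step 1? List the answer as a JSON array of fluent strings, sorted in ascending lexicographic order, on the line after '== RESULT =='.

Work backward from the goal:
  through step 2 (unload(p3,t2,portB)): drop {pkg_at(p3,portB)}, keep {truck_at(t2,portB)}, require {in(p3,t2), truck_at(t2,portB)}
    → {in(p3,t2), truck_at(t2,portB)}
  through step 1 (drive(t2,gate,portB)): drop {truck_at(t2,portB)}, keep {in(p3,t2)}, require {truck_at(t2,gate)}
    → {in(p3,t2), truck_at(t2,gate)}

== RESULT ==
["in(p3,t2)", "truck_at(t2,gate)"]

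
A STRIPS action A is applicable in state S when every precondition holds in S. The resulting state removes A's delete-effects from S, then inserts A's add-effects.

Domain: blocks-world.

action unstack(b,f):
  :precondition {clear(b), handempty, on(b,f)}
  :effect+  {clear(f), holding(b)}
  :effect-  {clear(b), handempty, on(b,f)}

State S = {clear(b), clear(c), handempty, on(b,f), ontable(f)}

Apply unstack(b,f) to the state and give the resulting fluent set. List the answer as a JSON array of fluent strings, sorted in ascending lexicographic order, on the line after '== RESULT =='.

Compute (S \ del) ∪ add:
  pre ⊆ S: {clear(b), handempty, on(b,f)} ⊆ S  — applicable
  S \ del = {clear(c), ontable(f)}
  ∪ add   = {clear(c), clear(f), holding(b), ontable(f)}

== RESULT ==
["clear(c)", "clear(f)", "holding(b)", "ontable(f)"]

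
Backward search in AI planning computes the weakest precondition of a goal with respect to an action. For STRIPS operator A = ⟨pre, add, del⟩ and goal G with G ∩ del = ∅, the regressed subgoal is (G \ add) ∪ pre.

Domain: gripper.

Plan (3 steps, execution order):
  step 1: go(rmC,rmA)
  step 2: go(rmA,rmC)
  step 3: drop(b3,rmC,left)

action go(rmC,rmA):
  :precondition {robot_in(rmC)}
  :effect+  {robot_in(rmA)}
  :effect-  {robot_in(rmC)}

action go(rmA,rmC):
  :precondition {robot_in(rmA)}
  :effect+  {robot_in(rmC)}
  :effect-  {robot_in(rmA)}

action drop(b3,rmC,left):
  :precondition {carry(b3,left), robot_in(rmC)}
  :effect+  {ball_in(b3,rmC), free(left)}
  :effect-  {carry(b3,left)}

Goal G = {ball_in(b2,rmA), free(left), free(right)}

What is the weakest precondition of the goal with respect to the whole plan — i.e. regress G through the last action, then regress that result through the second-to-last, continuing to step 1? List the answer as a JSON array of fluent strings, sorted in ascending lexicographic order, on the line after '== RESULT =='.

Regress step by step:
  through step 3 (drop(b3,rmC,left)): drop {free(left)}, keep {ball_in(b2,rmA), free(right)}, require {carry(b3,left), robot_in(rmC)}
    → {ball_in(b2,rmA), carry(b3,left), free(right), robot_in(rmC)}
  through step 2 (go(rmA,rmC)): drop {robot_in(rmC)}, keep {ball_in(b2,rmA), carry(b3,left), free(right)}, require {robot_in(rmA)}
    → {ball_in(b2,rmA), carry(b3,left), free(right), robot_in(rmA)}
  through step 1 (go(rmC,rmA)): drop {robot_in(rmA)}, keep {ball_in(b2,rmA), carry(b3,left), free(right)}, require {robot_in(rmC)}
    → {ball_in(b2,rmA), carry(b3,left), free(right), robot_in(rmC)}

== RESULT ==
["ball_in(b2,rmA)", "carry(b3,left)", "free(right)", "robot_in(rmC)"]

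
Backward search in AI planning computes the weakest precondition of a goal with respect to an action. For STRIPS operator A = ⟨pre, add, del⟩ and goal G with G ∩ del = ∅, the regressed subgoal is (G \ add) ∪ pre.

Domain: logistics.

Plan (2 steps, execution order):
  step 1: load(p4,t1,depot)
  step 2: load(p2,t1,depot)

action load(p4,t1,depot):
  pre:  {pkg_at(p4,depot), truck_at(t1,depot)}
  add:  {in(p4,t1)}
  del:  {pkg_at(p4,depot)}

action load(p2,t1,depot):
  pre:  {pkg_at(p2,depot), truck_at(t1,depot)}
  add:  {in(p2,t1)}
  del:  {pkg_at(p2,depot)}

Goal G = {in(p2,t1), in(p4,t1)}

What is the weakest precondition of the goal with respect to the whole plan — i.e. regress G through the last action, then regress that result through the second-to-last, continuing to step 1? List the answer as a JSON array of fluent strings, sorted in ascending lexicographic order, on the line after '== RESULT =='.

Regress step by step:
  through step 2 (load(p2,t1,depot)): drop {in(p2,t1)}, keep {in(p4,t1)}, require {pkg_at(p2,depot), truck_at(t1,depot)}
    → {in(p4,t1), pkg_at(p2,depot), truck_at(t1,depot)}
  through step 1 (load(p4,t1,depot)): drop {in(p4,t1)}, keep {pkg_at(p2,depot), truck_at(t1,depot)}, require {pkg_at(p4,depot), truck_at(t1,depot)}
    → {pkg_at(p2,depot), pkg_at(p4,depot), truck_at(t1,depot)}

== RESULT ==
["pkg_at(p2,depot)", "pkg_at(p4,depot)", "truck_at(t1,depot)"]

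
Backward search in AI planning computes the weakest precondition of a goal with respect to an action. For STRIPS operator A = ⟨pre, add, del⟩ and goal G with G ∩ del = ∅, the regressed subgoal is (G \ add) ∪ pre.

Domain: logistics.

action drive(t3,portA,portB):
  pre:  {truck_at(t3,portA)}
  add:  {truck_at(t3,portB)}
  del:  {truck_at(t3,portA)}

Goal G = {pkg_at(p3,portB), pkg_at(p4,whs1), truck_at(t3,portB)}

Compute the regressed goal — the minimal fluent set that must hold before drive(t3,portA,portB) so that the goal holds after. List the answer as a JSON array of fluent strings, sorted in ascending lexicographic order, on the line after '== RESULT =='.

Compute (G \ add) ∪ pre:
  G ∩ del = {}  (empty — regression defined)
  G \ add = {pkg_at(p3,portB), pkg_at(p4,whs1), truck_at(t3,portB)} \ {truck_at(t3,portB)} = {pkg_at(p3,portB), pkg_at(p4,whs1)}
  ∪ pre   = {pkg_at(p3,portB), pkg_at(p4,whs1)} ∪ {truck_at(t3,portA)}
          = {pkg_at(p3,portB), pkg_at(p4,whs1), truck_at(t3,portA)}

== RESULT ==
["pkg_at(p3,portB)", "pkg_at(p4,whs1)", "truck_at(t3,portA)"]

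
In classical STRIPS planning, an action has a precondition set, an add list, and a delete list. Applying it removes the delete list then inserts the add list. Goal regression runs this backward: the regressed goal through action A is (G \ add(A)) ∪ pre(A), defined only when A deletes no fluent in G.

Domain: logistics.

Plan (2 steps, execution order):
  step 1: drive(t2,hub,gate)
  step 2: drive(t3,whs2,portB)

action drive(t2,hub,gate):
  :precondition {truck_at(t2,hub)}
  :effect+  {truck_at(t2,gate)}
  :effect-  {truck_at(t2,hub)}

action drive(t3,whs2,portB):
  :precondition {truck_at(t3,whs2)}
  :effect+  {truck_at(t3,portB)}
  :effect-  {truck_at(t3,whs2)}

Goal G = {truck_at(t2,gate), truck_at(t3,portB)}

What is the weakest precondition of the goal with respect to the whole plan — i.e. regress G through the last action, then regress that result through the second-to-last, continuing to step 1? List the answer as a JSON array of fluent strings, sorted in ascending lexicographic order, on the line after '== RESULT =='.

Work backward from the goal:
  through step 2 (drive(t3,whs2,portB)): drop {truck_at(t3,portB)}, keep {truck_at(t2,gate)}, require {truck_at(t3,whs2)}
    → {truck_at(t2,gate), truck_at(t3,whs2)}
  through step 1 (drive(t2,hub,gate)): drop {truck_at(t2,gate)}, keep {truck_at(t3,whs2)}, require {truck_at(t2,hub)}
    → {truck_at(t2,hub), truck_at(t3,whs2)}

== RESULT ==
["truck_at(t2,hub)", "truck_at(t3,whs2)"]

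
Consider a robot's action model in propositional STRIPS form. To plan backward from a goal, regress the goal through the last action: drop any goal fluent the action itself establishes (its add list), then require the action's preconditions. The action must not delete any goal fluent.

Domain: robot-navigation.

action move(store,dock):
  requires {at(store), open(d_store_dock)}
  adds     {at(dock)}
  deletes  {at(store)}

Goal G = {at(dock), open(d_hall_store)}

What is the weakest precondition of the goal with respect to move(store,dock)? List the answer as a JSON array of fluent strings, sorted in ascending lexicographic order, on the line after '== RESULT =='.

Compute (G \ add) ∪ pre:
  G ∩ del = {}  (empty — regression defined)
  G \ add = {at(dock), open(d_hall_store)} \ {at(dock)} = {open(d_hall_store)}
  ∪ pre   = {open(d_hall_store)} ∪ {at(store), open(d_store_dock)}
          = {at(store), open(d_hall_store), open(d_store_dock)}

== RESULT ==
["at(store)", "open(d_hall_store)", "open(d_store_dock)"]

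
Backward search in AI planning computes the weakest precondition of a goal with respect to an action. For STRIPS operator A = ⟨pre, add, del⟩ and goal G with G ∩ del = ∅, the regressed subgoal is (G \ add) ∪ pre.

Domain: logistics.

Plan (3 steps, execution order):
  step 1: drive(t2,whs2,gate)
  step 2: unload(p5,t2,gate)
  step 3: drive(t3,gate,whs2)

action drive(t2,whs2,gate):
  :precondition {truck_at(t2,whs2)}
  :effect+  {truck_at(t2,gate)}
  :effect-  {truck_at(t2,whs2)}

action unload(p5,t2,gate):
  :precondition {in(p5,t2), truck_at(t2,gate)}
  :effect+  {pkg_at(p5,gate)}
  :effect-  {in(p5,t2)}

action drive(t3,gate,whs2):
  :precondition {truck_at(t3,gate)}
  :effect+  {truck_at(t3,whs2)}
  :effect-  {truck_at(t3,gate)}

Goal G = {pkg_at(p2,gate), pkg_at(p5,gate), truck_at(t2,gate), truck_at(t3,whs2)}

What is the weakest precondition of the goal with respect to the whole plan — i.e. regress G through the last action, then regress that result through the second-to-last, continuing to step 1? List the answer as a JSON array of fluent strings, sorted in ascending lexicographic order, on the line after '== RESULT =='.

Work backward from the goal:
  through step 3 (drive(t3,gate,whs2)): drop {truck_at(t3,whs2)}, keep {pkg_at(p2,gate), pkg_at(p5,gate), truck_at(t2,gate)}, require {truck_at(t3,gate)}
    → {pkg_at(p2,gate), pkg_at(p5,gate), truck_at(t2,gate), truck_at(t3,gate)}
  through step 2 (unload(p5,t2,gate)): drop {pkg_at(p5,gate)}, keep {pkg_at(p2,gate), truck_at(t2,gate), truck_at(t3,gate)}, require {in(p5,t2), truck_at(t2,gate)}
    → {in(p5,t2), pkg_at(p2,gate), truck_at(t2,gate), truck_at(t3,gate)}
  through step 1 (drive(t2,whs2,gate)): drop {truck_at(t2,gate)}, keep {in(p5,t2), pkg_at(p2,gate), truck_at(t3,gate)}, require {truck_at(t2,whs2)}
    → {in(p5,t2), pkg_at(p2,gate), truck_at(t2,whs2), truck_at(t3,gate)}

== RESULT ==
["in(p5,t2)", "pkg_at(p2,gate)", "truck_at(t2,whs2)", "truck_at(t3,gate)"]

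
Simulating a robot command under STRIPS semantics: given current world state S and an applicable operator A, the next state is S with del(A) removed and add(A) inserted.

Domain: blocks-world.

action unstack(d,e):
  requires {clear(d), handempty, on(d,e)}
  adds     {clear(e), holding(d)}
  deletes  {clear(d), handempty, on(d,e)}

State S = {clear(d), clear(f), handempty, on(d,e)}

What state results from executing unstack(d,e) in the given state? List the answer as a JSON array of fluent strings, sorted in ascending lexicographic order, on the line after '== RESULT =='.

Progress:
  pre ⊆ S: {clear(d), handempty, on(d,e)} ⊆ S  — applicable
  S \ del = {clear(f)}
  ∪ add   = {clear(e), clear(f), holding(d)}

== RESULT ==
["clear(e)", "clear(f)", "holding(d)"]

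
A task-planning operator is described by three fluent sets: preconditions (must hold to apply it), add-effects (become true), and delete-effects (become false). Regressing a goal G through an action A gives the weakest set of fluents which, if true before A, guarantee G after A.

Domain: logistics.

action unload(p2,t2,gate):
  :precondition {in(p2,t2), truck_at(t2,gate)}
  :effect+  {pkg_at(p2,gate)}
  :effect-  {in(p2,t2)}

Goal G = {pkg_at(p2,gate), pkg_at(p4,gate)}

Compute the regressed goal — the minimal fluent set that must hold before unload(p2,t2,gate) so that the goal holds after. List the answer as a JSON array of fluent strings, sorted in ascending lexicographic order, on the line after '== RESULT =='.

Regress:
  G ∩ del = {}  (empty — regression defined)
  G \ add = {pkg_at(p2,gate), pkg_at(p4,gate)} \ {pkg_at(p2,gate)} = {pkg_at(p4,gate)}
  ∪ pre   = {pkg_at(p4,gate)} ∪ {in(p2,t2), truck_at(t2,gate)}
          = {in(p2,t2), pkg_at(p4,gate), truck_at(t2,gate)}

== RESULT ==
["in(p2,t2)", "pkg_at(p4,gate)", "truck_at(t2,gate)"]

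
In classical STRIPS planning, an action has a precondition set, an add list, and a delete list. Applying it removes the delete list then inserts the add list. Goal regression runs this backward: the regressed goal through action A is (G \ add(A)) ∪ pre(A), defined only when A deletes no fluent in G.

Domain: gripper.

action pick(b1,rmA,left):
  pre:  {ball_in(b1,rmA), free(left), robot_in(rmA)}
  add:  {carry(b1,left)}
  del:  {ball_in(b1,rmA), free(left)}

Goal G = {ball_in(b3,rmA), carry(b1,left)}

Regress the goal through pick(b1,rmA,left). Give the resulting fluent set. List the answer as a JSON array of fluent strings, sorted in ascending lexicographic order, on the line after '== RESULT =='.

Compute (G \ add) ∪ pre:
  G ∩ del = {}  (empty — regression defined)
  G \ add = {ball_in(b3,rmA), carry(b1,left)} \ {carry(b1,left)} = {ball_in(b3,rmA)}
  ∪ pre   = {ball_in(b3,rmA)} ∪ {ball_in(b1,rmA), free(left), robot_in(rmA)}
          = {ball_in(b1,rmA), ball_in(b3,rmA), free(left), robot_in(rmA)}

== RESULT ==
["ball_in(b1,rmA)", "ball_in(b3,rmA)", "free(left)", "robot_in(rmA)"]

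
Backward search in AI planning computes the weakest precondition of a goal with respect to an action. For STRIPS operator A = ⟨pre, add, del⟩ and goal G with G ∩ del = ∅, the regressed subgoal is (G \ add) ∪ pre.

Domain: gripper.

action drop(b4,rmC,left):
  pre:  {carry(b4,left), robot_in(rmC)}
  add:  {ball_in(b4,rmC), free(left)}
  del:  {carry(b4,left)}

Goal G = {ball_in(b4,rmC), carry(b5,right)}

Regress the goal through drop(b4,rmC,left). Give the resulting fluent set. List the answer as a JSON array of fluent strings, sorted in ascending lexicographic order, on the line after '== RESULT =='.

Compute (G \ add) ∪ pre:
  G ∩ del = {}  (empty — regression defined)
  G \ add = {ball_in(b4,rmC), carry(b5,right)} \ {ball_in(b4,rmC), free(left)} = {carry(b5,right)}
  ∪ pre   = {carry(b5,right)} ∪ {carry(b4,left), robot_in(rmC)}
          = {carry(b4,left), carry(b5,right), robot_in(rmC)}

== RESULT ==
["carry(b4,left)", "carry(b5,right)", "robot_in(rmC)"]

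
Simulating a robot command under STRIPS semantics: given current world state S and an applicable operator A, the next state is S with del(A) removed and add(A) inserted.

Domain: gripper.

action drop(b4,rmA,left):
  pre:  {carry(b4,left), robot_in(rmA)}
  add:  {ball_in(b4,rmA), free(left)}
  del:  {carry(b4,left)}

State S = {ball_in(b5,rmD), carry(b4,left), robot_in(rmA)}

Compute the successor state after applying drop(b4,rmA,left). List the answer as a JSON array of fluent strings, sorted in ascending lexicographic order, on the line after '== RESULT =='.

Progress:
  pre ⊆ S: {carry(b4,left), robot_in(rmA)} ⊆ S  — applicable
  S \ del = {ball_in(b5,rmD), robot_in(rmA)}
  ∪ add   = {ball_in(b4,rmA), ball_in(b5,rmD), free(left), robot_in(rmA)}

== RESULT ==
["ball_in(b4,rmA)", "ball_in(b5,rmD)", "free(left)", "robot_in(rmA)"]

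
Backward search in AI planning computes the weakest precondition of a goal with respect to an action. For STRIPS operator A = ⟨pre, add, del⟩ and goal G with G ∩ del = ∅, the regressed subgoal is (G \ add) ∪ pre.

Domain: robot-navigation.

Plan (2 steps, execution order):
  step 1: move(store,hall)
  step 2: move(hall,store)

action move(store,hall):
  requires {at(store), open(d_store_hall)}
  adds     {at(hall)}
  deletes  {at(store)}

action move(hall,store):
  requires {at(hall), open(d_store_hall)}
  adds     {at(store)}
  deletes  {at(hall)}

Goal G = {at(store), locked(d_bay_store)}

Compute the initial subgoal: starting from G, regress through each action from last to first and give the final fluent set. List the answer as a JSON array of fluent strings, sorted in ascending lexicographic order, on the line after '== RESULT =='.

Regress step by step:
  through step 2 (move(hall,store)): drop {at(store)}, keep {locked(d_bay_store)}, require {at(hall), open(d_store_hall)}
    → {at(hall), locked(d_bay_store), open(d_store_hall)}
  through step 1 (move(store,hall)): drop {at(hall)}, keep {locked(d_bay_store), open(d_store_hall)}, require {at(store), open(d_store_hall)}
    → {at(store), locked(d_bay_store), open(d_store_hall)}

== RESULT ==
["at(store)", "locked(d_bay_store)", "open(d_store_hall)"]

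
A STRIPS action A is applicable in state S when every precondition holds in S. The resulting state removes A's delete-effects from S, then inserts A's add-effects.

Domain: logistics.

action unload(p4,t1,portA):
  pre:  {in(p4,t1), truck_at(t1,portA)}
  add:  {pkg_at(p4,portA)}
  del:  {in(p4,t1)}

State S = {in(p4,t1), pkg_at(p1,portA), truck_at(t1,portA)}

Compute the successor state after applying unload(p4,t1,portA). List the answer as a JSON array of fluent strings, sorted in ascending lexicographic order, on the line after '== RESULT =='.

Compute (S \ del) ∪ add:
  pre ⊆ S: {in(p4,t1), truck_at(t1,portA)} ⊆ S  — applicable
  S \ del = {pkg_at(p1,portA), truck_at(t1,portA)}
  ∪ add   = {pkg_at(p1,portA), pkg_at(p4,portA), truck_at(t1,portA)}

== RESULT ==
["pkg_at(p1,portA)", "pkg_at(p4,portA)", "truck_at(t1,portA)"]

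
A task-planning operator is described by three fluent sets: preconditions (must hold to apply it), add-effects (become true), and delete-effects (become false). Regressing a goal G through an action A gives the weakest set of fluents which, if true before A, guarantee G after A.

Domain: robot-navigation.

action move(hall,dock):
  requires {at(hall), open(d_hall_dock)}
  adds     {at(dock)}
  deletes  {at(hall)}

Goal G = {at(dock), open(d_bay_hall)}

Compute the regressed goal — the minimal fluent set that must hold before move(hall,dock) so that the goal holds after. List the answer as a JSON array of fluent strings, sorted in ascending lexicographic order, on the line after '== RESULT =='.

Compute (G \ add) ∪ pre:
  G ∩ del = {}  (empty — regression defined)
  G \ add = {at(dock), open(d_bay_hall)} \ {at(dock)} = {open(d_bay_hall)}
  ∪ pre   = {open(d_bay_hall)} ∪ {at(hall), open(d_hall_dock)}
          = {at(hall), open(d_bay_hall), open(d_hall_dock)}

== RESULT ==
["at(hall)", "open(d_bay_hall)", "open(d_hall_dock)"]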